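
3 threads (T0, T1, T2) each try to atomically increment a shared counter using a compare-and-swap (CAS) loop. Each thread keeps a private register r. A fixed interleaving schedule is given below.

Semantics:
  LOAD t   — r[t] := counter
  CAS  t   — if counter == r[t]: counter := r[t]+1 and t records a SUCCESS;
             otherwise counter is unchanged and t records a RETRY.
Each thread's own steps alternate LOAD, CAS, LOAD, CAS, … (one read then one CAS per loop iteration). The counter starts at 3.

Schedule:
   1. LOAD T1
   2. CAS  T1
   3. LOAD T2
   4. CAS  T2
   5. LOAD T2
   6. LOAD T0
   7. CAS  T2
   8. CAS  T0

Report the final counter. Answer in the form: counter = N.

counter = 6

step 1: T1 LOAD ⇒ load; ctr=3 reg=3
step 2: T1 CAS ⇒ ok; ctr=4 reg=3
step 3: T2 LOAD ⇒ load; ctr=4 reg=4
step 4: T2 CAS ⇒ ok; ctr=5 reg=4
step 5: T2 LOAD ⇒ load; ctr=5 reg=5
step 6: T0 LOAD ⇒ load; ctr=5 reg=5
step 7: T2 CAS ⇒ ok; ctr=6 reg=5
step 8: T0 CAS ⇒ retry; ctr=6 reg=5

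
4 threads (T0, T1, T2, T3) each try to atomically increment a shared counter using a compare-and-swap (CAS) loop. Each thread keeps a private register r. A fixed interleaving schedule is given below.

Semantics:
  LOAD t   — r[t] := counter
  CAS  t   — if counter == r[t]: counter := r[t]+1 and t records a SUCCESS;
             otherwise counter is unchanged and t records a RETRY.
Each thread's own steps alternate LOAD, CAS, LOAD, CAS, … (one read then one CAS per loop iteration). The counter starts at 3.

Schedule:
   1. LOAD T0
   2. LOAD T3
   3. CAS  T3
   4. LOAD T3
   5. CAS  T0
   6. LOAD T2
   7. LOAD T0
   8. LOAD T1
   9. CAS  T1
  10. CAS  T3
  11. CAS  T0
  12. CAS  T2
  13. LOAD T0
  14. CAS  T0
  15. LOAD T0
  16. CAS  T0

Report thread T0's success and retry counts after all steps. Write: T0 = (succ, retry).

   1) LOAD T0:  M=3  r_T0=3
   2) LOAD T3:  M=3  r_T3=3
   3) CAS  T3:  M=4  r_T3=3 ✓
   4) LOAD T3:  M=4  r_T3=4
   5) CAS  T0:  M=4  r_T0=3 ✗
   6) LOAD T2:  M=4  r_T2=4
   7) LOAD T0:  M=4  r_T0=4
   8) LOAD T1:  M=4  r_T1=4
   9) CAS  T1:  M=5  r_T1=4 ✓
  10) CAS  T3:  M=5  r_T3=4 ✗
  11) CAS  T0:  M=5  r_T0=4 ✗
  12) CAS  T2:  M=5  r_T2=4 ✗
  13) LOAD T0:  M=5  r_T0=5
  14) CAS  T0:  M=6  r_T0=5 ✓
  15) LOAD T0:  M=6  r_T0=6
  16) CAS  T0:  M=7  r_T0=6 ✓

T0 = (2, 2)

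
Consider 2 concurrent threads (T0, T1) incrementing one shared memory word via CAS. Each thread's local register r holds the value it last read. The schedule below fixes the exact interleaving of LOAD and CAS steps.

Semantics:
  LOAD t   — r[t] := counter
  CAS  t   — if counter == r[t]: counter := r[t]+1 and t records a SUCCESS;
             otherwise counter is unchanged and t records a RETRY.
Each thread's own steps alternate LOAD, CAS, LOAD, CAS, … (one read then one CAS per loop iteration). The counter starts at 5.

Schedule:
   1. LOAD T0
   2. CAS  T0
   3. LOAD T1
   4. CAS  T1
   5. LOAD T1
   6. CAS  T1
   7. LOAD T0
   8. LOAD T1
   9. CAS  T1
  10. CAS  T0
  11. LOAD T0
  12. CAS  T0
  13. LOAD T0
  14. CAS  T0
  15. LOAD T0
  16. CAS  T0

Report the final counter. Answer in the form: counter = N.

step 1: T0 LOAD ⇒ load; ctr=5 reg=5
step 2: T0 CAS ⇒ ok; ctr=6 reg=5
step 3: T1 LOAD ⇒ load; ctr=6 reg=6
step 4: T1 CAS ⇒ ok; ctr=7 reg=6
step 5: T1 LOAD ⇒ load; ctr=7 reg=7
step 6: T1 CAS ⇒ ok; ctr=8 reg=7
step 7: T0 LOAD ⇒ load; ctr=8 reg=8
step 8: T1 LOAD ⇒ load; ctr=8 reg=8
step 9: T1 CAS ⇒ ok; ctr=9 reg=8
step 10: T0 CAS ⇒ retry; ctr=9 reg=8
step 11: T0 LOAD ⇒ load; ctr=9 reg=9
step 12: T0 CAS ⇒ ok; ctr=10 reg=9
step 13: T0 LOAD ⇒ load; ctr=10 reg=10
step 14: T0 CAS ⇒ ok; ctr=11 reg=10
step 15: T0 LOAD ⇒ load; ctr=11 reg=11
step 16: T0 CAS ⇒ ok; ctr=12 reg=11

counter = 12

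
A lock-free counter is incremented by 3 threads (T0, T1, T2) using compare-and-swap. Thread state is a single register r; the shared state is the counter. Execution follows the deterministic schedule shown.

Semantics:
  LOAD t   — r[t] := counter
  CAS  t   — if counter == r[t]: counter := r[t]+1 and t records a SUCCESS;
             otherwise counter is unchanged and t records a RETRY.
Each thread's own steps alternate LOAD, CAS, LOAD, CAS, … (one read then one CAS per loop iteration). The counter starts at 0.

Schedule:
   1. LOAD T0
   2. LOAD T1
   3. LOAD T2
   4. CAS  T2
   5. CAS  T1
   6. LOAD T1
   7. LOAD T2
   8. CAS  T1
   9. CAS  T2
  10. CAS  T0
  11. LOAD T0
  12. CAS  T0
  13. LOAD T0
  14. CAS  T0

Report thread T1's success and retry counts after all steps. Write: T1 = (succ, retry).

T1 = (1, 1)

#1 T0 reads 0
#2 T1 reads 0
#3 T2 reads 0
#4 T2 CAS(0→1) writes; counter now 1
#5 T1 CAS(0→1) fails; counter now 1
#6 T1 reads 1
#7 T2 reads 1
#8 T1 CAS(1→2) writes; counter now 2
#9 T2 CAS(1→2) fails; counter now 2
#10 T0 CAS(0→1) fails; counter now 2
#11 T0 reads 2
#12 T0 CAS(2→3) writes; counter now 3
#13 T0 reads 3
#14 T0 CAS(3→4) writes; counter now 4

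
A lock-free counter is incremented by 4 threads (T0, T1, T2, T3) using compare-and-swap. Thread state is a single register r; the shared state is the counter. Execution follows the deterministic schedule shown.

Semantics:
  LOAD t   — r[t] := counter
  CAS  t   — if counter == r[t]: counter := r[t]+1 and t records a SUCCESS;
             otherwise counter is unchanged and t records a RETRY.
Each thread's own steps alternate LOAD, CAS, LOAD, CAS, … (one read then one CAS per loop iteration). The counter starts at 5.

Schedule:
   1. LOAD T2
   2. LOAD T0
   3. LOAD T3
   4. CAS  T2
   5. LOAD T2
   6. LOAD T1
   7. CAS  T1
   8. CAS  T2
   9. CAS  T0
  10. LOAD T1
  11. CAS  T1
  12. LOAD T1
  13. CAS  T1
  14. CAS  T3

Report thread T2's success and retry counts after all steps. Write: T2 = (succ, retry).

T2 = (1, 1)

   1) LOAD T2:  M=5  r_T2=5
   2) LOAD T0:  M=5  r_T0=5
   3) LOAD T3:  M=5  r_T3=5
   4) CAS  T2:  M=6  r_T2=5 ✓
   5) LOAD T2:  M=6  r_T2=6
   6) LOAD T1:  M=6  r_T1=6
   7) CAS  T1:  M=7  r_T1=6 ✓
   8) CAS  T2:  M=7  r_T2=6 ✗
   9) CAS  T0:  M=7  r_T0=5 ✗
  10) LOAD T1:  M=7  r_T1=7
  11) CAS  T1:  M=8  r_T1=7 ✓
  12) LOAD T1:  M=8  r_T1=8
  13) CAS  T1:  M=9  r_T1=8 ✓
  14) CAS  T3:  M=9  r_T3=5 ✗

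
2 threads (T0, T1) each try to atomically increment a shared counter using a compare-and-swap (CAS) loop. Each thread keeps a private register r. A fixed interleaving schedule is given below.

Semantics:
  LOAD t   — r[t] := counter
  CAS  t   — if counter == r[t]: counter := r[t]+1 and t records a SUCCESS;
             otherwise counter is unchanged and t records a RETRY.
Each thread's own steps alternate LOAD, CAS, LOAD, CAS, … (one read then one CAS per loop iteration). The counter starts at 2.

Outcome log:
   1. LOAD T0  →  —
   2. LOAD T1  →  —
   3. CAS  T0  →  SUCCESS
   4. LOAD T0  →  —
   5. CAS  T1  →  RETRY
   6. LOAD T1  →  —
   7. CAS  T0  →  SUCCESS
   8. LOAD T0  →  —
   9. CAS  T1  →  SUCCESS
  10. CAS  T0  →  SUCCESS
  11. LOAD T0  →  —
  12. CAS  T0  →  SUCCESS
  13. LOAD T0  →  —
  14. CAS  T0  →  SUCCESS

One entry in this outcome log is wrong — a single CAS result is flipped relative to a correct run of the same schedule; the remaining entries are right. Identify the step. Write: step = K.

Re-executing:
step 1: T0 LOAD ⇒ load; ctr=2 reg=2
step 2: T1 LOAD ⇒ load; ctr=2 reg=2
step 3: T0 CAS ⇒ ok; ctr=3 reg=2
step 4: T0 LOAD ⇒ load; ctr=3 reg=3
step 5: T1 CAS ⇒ retry; ctr=3 reg=2
step 6: T1 LOAD ⇒ load; ctr=3 reg=3
step 7: T0 CAS ⇒ ok; ctr=4 reg=3
step 8: T0 LOAD ⇒ load; ctr=4 reg=4
step 9: T1 CAS ⇒ retry; ctr=4 reg=3
step 10: T0 CAS ⇒ ok; ctr=5 reg=4
step 11: T0 LOAD ⇒ load; ctr=5 reg=5
step 12: T0 CAS ⇒ ok; ctr=6 reg=5
step 13: T0 LOAD ⇒ load; ctr=6 reg=6
step 14: T0 CAS ⇒ ok; ctr=7 reg=6
Log disagrees first at step 9.

step = 9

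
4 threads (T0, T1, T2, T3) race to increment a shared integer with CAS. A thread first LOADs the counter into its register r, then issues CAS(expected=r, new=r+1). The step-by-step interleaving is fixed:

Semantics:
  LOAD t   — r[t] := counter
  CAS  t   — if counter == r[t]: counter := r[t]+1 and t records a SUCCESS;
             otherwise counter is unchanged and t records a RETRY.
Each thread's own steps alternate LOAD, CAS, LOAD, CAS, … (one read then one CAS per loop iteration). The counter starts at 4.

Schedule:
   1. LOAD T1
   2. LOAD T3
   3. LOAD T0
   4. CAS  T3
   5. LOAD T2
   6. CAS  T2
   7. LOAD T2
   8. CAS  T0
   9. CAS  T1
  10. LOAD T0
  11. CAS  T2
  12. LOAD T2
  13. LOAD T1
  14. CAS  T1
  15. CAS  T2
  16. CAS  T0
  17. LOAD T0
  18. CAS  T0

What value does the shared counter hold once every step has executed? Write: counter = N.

counter = 9

[1] T1.load  rd  (counter 4, T1.r 4)
[2] T3.load  rd  (counter 4, T3.r 4)
[3] T0.load  rd  (counter 4, T0.r 4)
[4] T3.cas  hit  (counter 5, T3.r 4)
[5] T2.load  rd  (counter 5, T2.r 5)
[6] T2.cas  hit  (counter 6, T2.r 5)
[7] T2.load  rd  (counter 6, T2.r 6)
[8] T0.cas  miss  (counter 6, T0.r 4)
[9] T1.cas  miss  (counter 6, T1.r 4)
[10] T0.load  rd  (counter 6, T0.r 6)
[11] T2.cas  hit  (counter 7, T2.r 6)
[12] T2.load  rd  (counter 7, T2.r 7)
[13] T1.load  rd  (counter 7, T1.r 7)
[14] T1.cas  hit  (counter 8, T1.r 7)
[15] T2.cas  miss  (counter 8, T2.r 7)
[16] T0.cas  miss  (counter 8, T0.r 6)
[17] T0.load  rd  (counter 8, T0.r 8)
[18] T0.cas  hit  (counter 9, T0.r 8)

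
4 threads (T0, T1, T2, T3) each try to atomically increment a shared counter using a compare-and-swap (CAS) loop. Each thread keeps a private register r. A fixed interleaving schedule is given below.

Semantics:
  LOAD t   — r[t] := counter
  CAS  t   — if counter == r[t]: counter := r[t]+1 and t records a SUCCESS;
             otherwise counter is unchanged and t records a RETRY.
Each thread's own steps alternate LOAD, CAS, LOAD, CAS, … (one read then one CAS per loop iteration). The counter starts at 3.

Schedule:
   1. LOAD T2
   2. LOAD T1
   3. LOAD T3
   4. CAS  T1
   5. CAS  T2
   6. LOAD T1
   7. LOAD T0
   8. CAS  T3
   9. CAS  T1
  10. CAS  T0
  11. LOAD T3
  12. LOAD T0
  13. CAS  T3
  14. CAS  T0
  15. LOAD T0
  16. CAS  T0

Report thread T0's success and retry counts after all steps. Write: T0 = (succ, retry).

T0 = (1, 2)

1. LOAD T2 → mem=3 r[T2]=3 [LOAD]
2. LOAD T1 → mem=3 r[T1]=3 [LOAD]
3. LOAD T3 → mem=3 r[T3]=3 [LOAD]
4. CAS T1 → mem=4 r[T1]=3 [OK]
5. CAS T2 → mem=4 r[T2]=3 [RETRY]
6. LOAD T1 → mem=4 r[T1]=4 [LOAD]
7. LOAD T0 → mem=4 r[T0]=4 [LOAD]
8. CAS T3 → mem=4 r[T3]=3 [RETRY]
9. CAS T1 → mem=5 r[T1]=4 [OK]
10. CAS T0 → mem=5 r[T0]=4 [RETRY]
11. LOAD T3 → mem=5 r[T3]=5 [LOAD]
12. LOAD T0 → mem=5 r[T0]=5 [LOAD]
13. CAS T3 → mem=6 r[T3]=5 [OK]
14. CAS T0 → mem=6 r[T0]=5 [RETRY]
15. LOAD T0 → mem=6 r[T0]=6 [LOAD]
16. CAS T0 → mem=7 r[T0]=6 [OK]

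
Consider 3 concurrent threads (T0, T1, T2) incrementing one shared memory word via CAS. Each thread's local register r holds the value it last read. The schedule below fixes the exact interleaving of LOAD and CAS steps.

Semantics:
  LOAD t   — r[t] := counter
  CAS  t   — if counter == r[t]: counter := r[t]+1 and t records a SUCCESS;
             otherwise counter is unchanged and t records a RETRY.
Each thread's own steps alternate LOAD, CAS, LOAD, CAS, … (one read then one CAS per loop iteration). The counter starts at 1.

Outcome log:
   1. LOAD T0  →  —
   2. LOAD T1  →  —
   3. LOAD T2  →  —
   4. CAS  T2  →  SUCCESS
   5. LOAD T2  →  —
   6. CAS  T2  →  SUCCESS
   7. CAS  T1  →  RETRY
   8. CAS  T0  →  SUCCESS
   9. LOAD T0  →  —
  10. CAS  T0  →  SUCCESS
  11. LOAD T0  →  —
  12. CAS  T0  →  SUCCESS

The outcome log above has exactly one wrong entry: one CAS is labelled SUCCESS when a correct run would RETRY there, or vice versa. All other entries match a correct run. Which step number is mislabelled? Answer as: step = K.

Re-executing:
1. LOAD T0 → mem=1 r[T0]=1 [LOAD]
2. LOAD T1 → mem=1 r[T1]=1 [LOAD]
3. LOAD T2 → mem=1 r[T2]=1 [LOAD]
4. CAS T2 → mem=2 r[T2]=1 [OK]
5. LOAD T2 → mem=2 r[T2]=2 [LOAD]
6. CAS T2 → mem=3 r[T2]=2 [OK]
7. CAS T1 → mem=3 r[T1]=1 [RETRY]
8. CAS T0 → mem=3 r[T0]=1 [RETRY]
9. LOAD T0 → mem=3 r[T0]=3 [LOAD]
10. CAS T0 → mem=4 r[T0]=3 [OK]
11. LOAD T0 → mem=4 r[T0]=4 [LOAD]
12. CAS T0 → mem=5 r[T0]=4 [OK]
Flip is step 8.

step = 8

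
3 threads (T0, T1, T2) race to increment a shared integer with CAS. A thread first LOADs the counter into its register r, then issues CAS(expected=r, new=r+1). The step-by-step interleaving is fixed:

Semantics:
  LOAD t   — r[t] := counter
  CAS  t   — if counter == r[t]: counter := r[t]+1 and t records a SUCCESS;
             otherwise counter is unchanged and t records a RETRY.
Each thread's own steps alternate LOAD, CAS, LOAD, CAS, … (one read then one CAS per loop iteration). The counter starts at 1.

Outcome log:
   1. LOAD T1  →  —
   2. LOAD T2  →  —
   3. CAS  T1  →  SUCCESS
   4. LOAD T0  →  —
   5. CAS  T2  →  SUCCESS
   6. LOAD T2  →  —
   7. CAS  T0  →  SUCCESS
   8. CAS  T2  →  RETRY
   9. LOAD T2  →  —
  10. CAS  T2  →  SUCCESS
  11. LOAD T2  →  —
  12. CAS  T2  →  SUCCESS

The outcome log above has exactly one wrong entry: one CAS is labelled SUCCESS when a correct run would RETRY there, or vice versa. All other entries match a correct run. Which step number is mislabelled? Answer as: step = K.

step = 5

Correct run:
   1) LOAD T1:  M=1  r_T1=1
   2) LOAD T2:  M=1  r_T2=1
   3) CAS  T1:  M=2  r_T1=1 ✓
   4) LOAD T0:  M=2  r_T0=2
   5) CAS  T2:  M=2  r_T2=1 ✗
   6) LOAD T2:  M=2  r_T2=2
   7) CAS  T0:  M=3  r_T0=2 ✓
   8) CAS  T2:  M=3  r_T2=2 ✗
   9) LOAD T2:  M=3  r_T2=3
  10) CAS  T2:  M=4  r_T2=3 ✓
  11) LOAD T2:  M=4  r_T2=4
  12) CAS  T2:  M=5  r_T2=4 ✓
Mismatch at 5.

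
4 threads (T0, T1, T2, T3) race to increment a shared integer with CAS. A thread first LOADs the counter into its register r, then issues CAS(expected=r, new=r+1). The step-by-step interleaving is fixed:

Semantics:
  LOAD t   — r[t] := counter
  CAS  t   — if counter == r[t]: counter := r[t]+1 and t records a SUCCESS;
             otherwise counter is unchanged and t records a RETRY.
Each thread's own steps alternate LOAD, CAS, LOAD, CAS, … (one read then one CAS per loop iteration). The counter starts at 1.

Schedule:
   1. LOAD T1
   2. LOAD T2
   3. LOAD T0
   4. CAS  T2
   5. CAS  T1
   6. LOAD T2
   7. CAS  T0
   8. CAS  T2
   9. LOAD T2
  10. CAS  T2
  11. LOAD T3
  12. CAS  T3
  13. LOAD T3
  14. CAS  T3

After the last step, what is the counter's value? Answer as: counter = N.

counter = 6

step 1: T1 LOAD ⇒ load; ctr=1 reg=1
step 2: T2 LOAD ⇒ load; ctr=1 reg=1
step 3: T0 LOAD ⇒ load; ctr=1 reg=1
step 4: T2 CAS ⇒ ok; ctr=2 reg=1
step 5: T1 CAS ⇒ retry; ctr=2 reg=1
step 6: T2 LOAD ⇒ load; ctr=2 reg=2
step 7: T0 CAS ⇒ retry; ctr=2 reg=1
step 8: T2 CAS ⇒ ok; ctr=3 reg=2
step 9: T2 LOAD ⇒ load; ctr=3 reg=3
step 10: T2 CAS ⇒ ok; ctr=4 reg=3
step 11: T3 LOAD ⇒ load; ctr=4 reg=4
step 12: T3 CAS ⇒ ok; ctr=5 reg=4
step 13: T3 LOAD ⇒ load; ctr=5 reg=5
step 14: T3 CAS ⇒ ok; ctr=6 reg=5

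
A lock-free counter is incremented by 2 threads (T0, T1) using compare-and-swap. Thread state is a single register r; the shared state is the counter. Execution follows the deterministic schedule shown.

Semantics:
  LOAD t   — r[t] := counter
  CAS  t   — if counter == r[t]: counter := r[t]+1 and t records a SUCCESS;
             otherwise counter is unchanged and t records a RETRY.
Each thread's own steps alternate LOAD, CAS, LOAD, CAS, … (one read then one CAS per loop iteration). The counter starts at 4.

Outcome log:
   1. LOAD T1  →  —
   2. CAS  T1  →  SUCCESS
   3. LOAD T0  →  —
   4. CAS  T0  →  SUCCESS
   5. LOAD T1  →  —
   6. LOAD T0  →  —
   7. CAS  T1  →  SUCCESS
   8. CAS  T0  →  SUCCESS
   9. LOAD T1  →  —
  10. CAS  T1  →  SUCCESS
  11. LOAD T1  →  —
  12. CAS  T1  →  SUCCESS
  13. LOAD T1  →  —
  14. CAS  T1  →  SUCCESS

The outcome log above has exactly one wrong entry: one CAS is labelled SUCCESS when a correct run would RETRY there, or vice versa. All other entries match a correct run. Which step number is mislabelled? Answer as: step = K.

Reference trace:
step 1: T1 LOAD ⇒ load; ctr=4 reg=4
step 2: T1 CAS ⇒ ok; ctr=5 reg=4
step 3: T0 LOAD ⇒ load; ctr=5 reg=5
step 4: T0 CAS ⇒ ok; ctr=6 reg=5
step 5: T1 LOAD ⇒ load; ctr=6 reg=6
step 6: T0 LOAD ⇒ load; ctr=6 reg=6
step 7: T1 CAS ⇒ ok; ctr=7 reg=6
step 8: T0 CAS ⇒ retry; ctr=7 reg=6
step 9: T1 LOAD ⇒ load; ctr=7 reg=7
step 10: T1 CAS ⇒ ok; ctr=8 reg=7
step 11: T1 LOAD ⇒ load; ctr=8 reg=8
step 12: T1 CAS ⇒ ok; ctr=9 reg=8
step 13: T1 LOAD ⇒ load; ctr=9 reg=9
step 14: T1 CAS ⇒ ok; ctr=10 reg=9
Flip is step 8.

step = 8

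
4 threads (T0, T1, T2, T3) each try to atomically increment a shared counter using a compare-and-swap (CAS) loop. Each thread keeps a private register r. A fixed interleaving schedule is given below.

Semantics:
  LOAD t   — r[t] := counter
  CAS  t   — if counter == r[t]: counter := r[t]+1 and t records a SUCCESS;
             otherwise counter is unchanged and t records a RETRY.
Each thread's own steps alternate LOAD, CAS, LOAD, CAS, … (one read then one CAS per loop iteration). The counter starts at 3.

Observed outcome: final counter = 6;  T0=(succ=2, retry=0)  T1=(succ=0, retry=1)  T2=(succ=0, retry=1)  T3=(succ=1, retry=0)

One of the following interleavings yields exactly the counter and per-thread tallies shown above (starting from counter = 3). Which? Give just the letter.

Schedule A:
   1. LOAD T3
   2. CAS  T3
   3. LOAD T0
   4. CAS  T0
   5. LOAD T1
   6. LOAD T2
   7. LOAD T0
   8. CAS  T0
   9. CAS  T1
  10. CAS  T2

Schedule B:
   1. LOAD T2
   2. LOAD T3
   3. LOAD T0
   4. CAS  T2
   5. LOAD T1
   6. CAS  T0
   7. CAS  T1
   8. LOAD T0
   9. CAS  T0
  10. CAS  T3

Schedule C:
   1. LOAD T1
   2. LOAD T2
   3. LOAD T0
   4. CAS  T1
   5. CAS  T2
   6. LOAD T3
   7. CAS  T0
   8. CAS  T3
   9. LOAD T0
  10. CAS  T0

A

Run A:
   1) LOAD T3:  M=3  r_T3=3
   2) CAS  T3:  M=4  r_T3=3 ✓
   3) LOAD T0:  M=4  r_T0=4
   4) CAS  T0:  M=5  r_T0=4 ✓
   5) LOAD T1:  M=5  r_T1=5
   6) LOAD T2:  M=5  r_T2=5
   7) LOAD T0:  M=5  r_T0=5
   8) CAS  T0:  M=6  r_T0=5 ✓
   9) CAS  T1:  M=6  r_T1=5 ✗
  10) CAS  T2:  M=6  r_T2=5 ✗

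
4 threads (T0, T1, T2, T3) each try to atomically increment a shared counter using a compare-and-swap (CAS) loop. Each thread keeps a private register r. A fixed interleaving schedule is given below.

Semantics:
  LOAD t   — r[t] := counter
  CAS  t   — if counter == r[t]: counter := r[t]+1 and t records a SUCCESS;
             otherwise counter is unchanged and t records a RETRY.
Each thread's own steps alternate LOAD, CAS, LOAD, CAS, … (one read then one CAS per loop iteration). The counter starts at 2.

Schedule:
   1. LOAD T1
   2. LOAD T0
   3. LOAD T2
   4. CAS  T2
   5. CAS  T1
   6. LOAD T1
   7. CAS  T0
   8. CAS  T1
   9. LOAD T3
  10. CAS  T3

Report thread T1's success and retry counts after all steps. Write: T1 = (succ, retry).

T1 = (1, 1)

T1 LOAD — after: cnt=2, r=2 — load
T0 LOAD — after: cnt=2, r=2 — load
T2 LOAD — after: cnt=2, r=2 — load
T2 CAS — after: cnt=3, r=2 — ok
T1 CAS — after: cnt=3, r=2 — retry
T1 LOAD — after: cnt=3, r=3 — load
T0 CAS — after: cnt=3, r=2 — retry
T1 CAS — after: cnt=4, r=3 — ok
T3 LOAD — after: cnt=4, r=4 — load
T3 CAS — after: cnt=5, r=4 — ok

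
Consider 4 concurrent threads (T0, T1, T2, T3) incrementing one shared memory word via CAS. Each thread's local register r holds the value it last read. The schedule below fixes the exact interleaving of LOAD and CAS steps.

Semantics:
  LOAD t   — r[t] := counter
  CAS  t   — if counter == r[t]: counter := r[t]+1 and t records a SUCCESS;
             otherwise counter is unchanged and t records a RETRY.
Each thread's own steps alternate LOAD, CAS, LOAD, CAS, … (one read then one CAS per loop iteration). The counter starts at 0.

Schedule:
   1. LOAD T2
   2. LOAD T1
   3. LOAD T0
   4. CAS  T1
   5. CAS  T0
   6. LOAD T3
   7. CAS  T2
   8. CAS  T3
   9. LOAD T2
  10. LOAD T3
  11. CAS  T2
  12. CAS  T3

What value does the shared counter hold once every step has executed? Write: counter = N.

1. LOAD T2 → mem=0 r[T2]=0 [LOAD]
2. LOAD T1 → mem=0 r[T1]=0 [LOAD]
3. LOAD T0 → mem=0 r[T0]=0 [LOAD]
4. CAS T1 → mem=1 r[T1]=0 [OK]
5. CAS T0 → mem=1 r[T0]=0 [RETRY]
6. LOAD T3 → mem=1 r[T3]=1 [LOAD]
7. CAS T2 → mem=1 r[T2]=0 [RETRY]
8. CAS T3 → mem=2 r[T3]=1 [OK]
9. LOAD T2 → mem=2 r[T2]=2 [LOAD]
10. LOAD T3 → mem=2 r[T3]=2 [LOAD]
11. CAS T2 → mem=3 r[T2]=2 [OK]
12. CAS T3 → mem=3 r[T3]=2 [RETRY]

counter = 3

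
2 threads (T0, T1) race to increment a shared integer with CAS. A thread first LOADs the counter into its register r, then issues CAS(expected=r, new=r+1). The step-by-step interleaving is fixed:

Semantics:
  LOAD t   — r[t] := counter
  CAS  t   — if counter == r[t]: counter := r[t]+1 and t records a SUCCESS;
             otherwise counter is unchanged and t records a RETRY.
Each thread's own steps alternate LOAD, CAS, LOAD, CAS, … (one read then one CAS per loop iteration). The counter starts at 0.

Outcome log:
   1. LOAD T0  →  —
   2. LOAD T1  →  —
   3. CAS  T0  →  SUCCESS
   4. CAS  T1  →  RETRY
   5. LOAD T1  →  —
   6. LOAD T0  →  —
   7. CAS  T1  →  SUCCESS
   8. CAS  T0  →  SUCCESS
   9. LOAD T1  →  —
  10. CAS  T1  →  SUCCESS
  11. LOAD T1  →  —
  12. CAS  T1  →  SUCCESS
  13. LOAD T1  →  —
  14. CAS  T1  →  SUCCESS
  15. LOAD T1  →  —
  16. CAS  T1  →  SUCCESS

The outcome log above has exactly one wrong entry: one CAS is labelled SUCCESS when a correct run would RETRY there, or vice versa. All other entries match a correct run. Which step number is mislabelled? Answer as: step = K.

Correct run:
step 1: T0 LOAD ⇒ load; ctr=0 reg=0
step 2: T1 LOAD ⇒ load; ctr=0 reg=0
step 3: T0 CAS ⇒ ok; ctr=1 reg=0
step 4: T1 CAS ⇒ retry; ctr=1 reg=0
step 5: T1 LOAD ⇒ load; ctr=1 reg=1
step 6: T0 LOAD ⇒ load; ctr=1 reg=1
step 7: T1 CAS ⇒ ok; ctr=2 reg=1
step 8: T0 CAS ⇒ retry; ctr=2 reg=1
step 9: T1 LOAD ⇒ load; ctr=2 reg=2
step 10: T1 CAS ⇒ ok; ctr=3 reg=2
step 11: T1 LOAD ⇒ load; ctr=3 reg=3
step 12: T1 CAS ⇒ ok; ctr=4 reg=3
step 13: T1 LOAD ⇒ load; ctr=4 reg=4
step 14: T1 CAS ⇒ ok; ctr=5 reg=4
step 15: T1 LOAD ⇒ load; ctr=5 reg=5
step 16: T1 CAS ⇒ ok; ctr=6 reg=5
Mismatch at 8.

step = 8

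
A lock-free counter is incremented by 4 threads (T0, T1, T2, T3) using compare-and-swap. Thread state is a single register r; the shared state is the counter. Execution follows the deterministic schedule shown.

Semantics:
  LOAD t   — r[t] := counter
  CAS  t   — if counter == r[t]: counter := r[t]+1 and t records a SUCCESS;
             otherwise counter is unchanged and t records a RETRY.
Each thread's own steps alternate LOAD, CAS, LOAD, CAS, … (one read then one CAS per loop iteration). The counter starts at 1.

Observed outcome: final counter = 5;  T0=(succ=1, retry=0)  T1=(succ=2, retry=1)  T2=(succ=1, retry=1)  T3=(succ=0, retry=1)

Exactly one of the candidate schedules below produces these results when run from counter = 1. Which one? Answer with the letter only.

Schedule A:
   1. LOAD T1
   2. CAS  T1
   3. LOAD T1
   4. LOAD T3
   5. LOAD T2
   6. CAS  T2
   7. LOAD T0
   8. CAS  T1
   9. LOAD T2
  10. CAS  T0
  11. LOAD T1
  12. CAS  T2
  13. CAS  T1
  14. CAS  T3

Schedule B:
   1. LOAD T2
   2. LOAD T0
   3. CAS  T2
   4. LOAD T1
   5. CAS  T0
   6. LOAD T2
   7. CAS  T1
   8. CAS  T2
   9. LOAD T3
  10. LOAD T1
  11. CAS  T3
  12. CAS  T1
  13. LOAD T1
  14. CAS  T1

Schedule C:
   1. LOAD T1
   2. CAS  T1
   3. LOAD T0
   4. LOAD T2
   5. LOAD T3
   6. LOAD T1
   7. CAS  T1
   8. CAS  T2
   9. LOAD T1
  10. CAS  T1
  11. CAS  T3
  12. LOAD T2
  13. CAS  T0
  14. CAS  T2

A

Run A:
   1) LOAD T1:  M=1  r_T1=1
   2) CAS  T1:  M=2  r_T1=1 ✓
   3) LOAD T1:  M=2  r_T1=2
   4) LOAD T3:  M=2  r_T3=2
   5) LOAD T2:  M=2  r_T2=2
   6) CAS  T2:  M=3  r_T2=2 ✓
   7) LOAD T0:  M=3  r_T0=3
   8) CAS  T1:  M=3  r_T1=2 ✗
   9) LOAD T2:  M=3  r_T2=3
  10) CAS  T0:  M=4  r_T0=3 ✓
  11) LOAD T1:  M=4  r_T1=4
  12) CAS  T2:  M=4  r_T2=3 ✗
  13) CAS  T1:  M=5  r_T1=4 ✓
  14) CAS  T3:  M=5  r_T3=2 ✗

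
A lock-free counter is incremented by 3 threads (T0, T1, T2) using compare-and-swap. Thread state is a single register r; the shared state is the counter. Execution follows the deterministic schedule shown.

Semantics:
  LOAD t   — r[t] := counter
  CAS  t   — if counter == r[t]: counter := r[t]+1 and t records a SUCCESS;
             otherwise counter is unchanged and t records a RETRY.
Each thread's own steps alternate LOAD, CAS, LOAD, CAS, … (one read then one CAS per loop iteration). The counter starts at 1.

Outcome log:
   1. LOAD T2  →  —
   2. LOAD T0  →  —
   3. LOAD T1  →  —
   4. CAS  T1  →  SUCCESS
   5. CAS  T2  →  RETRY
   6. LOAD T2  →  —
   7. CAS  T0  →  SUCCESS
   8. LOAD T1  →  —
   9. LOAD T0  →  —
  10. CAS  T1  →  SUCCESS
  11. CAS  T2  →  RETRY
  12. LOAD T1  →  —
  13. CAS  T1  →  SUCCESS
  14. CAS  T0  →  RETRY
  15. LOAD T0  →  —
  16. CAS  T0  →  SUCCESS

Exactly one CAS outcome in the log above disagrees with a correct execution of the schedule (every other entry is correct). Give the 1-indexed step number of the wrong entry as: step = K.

step = 7

Reference trace:
T2 LOAD — after: cnt=1, r=1 — load
T0 LOAD — after: cnt=1, r=1 — load
T1 LOAD — after: cnt=1, r=1 — load
T1 CAS — after: cnt=2, r=1 — ok
T2 CAS — after: cnt=2, r=1 — retry
T2 LOAD — after: cnt=2, r=2 — load
T0 CAS — after: cnt=2, r=1 — retry
T1 LOAD — after: cnt=2, r=2 — load
T0 LOAD — after: cnt=2, r=2 — load
T1 CAS — after: cnt=3, r=2 — ok
T2 CAS — after: cnt=3, r=2 — retry
T1 LOAD — after: cnt=3, r=3 — load
T1 CAS — after: cnt=4, r=3 — ok
T0 CAS — after: cnt=4, r=2 — retry
T0 LOAD — after: cnt=4, r=4 — load
T0 CAS — after: cnt=5, r=4 — ok
Log disagrees first at step 7.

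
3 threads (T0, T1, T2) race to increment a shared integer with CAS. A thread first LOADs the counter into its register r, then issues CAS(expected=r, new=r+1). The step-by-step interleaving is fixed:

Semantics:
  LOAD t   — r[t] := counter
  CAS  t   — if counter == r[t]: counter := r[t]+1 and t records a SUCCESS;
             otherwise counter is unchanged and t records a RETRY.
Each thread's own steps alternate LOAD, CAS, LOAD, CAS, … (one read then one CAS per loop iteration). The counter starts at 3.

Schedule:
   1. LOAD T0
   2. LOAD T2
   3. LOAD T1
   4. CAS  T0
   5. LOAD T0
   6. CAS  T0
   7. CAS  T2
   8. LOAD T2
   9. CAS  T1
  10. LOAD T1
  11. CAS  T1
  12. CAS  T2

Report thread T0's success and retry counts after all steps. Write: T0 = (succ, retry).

#1 T0 reads 3
#2 T2 reads 3
#3 T1 reads 3
#4 T0 CAS(3→4) writes; counter now 4
#5 T0 reads 4
#6 T0 CAS(4→5) writes; counter now 5
#7 T2 CAS(3→4) fails; counter now 5
#8 T2 reads 5
#9 T1 CAS(3→4) fails; counter now 5
#10 T1 reads 5
#11 T1 CAS(5→6) writes; counter now 6
#12 T2 CAS(5→6) fails; counter now 6

T0 = (2, 0)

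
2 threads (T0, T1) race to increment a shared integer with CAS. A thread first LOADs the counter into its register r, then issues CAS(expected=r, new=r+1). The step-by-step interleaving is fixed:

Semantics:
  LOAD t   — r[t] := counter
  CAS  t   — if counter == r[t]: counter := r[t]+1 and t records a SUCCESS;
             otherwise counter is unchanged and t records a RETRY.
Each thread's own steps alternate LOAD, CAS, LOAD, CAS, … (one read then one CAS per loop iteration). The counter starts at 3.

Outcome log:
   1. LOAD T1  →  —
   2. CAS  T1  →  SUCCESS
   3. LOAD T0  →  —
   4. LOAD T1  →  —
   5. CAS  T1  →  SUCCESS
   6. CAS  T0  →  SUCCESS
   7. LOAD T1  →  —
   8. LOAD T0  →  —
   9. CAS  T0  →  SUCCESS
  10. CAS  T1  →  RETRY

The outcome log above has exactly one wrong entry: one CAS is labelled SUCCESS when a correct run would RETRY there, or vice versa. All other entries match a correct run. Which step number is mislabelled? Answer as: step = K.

Re-executing:
1. LOAD T1 → mem=3 r[T1]=3 [LOAD]
2. CAS T1 → mem=4 r[T1]=3 [OK]
3. LOAD T0 → mem=4 r[T0]=4 [LOAD]
4. LOAD T1 → mem=4 r[T1]=4 [LOAD]
5. CAS T1 → mem=5 r[T1]=4 [OK]
6. CAS T0 → mem=5 r[T0]=4 [RETRY]
7. LOAD T1 → mem=5 r[T1]=5 [LOAD]
8. LOAD T0 → mem=5 r[T0]=5 [LOAD]
9. CAS T0 → mem=6 r[T0]=5 [OK]
10. CAS T1 → mem=6 r[T1]=5 [RETRY]
Mismatch at 6.

step = 6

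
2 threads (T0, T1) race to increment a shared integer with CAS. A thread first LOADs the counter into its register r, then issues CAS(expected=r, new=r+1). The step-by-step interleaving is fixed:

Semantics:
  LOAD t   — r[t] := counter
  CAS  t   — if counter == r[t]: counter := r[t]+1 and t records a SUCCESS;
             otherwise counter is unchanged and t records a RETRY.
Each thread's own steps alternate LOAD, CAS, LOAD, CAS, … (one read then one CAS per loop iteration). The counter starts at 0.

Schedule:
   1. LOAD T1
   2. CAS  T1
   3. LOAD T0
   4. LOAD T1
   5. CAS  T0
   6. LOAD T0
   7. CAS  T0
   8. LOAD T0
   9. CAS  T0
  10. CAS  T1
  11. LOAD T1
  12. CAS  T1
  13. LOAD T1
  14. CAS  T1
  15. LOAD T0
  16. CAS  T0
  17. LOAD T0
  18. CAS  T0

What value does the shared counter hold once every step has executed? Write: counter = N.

counter = 8

[1] T1.load  rd  (counter 0, T1.r 0)
[2] T1.cas  hit  (counter 1, T1.r 0)
[3] T0.load  rd  (counter 1, T0.r 1)
[4] T1.load  rd  (counter 1, T1.r 1)
[5] T0.cas  hit  (counter 2, T0.r 1)
[6] T0.load  rd  (counter 2, T0.r 2)
[7] T0.cas  hit  (counter 3, T0.r 2)
[8] T0.load  rd  (counter 3, T0.r 3)
[9] T0.cas  hit  (counter 4, T0.r 3)
[10] T1.cas  miss  (counter 4, T1.r 1)
[11] T1.load  rd  (counter 4, T1.r 4)
[12] T1.cas  hit  (counter 5, T1.r 4)
[13] T1.load  rd  (counter 5, T1.r 5)
[14] T1.cas  hit  (counter 6, T1.r 5)
[15] T0.load  rd  (counter 6, T0.r 6)
[16] T0.cas  hit  (counter 7, T0.r 6)
[17] T0.load  rd  (counter 7, T0.r 7)
[18] T0.cas  hit  (counter 8, T0.r 7)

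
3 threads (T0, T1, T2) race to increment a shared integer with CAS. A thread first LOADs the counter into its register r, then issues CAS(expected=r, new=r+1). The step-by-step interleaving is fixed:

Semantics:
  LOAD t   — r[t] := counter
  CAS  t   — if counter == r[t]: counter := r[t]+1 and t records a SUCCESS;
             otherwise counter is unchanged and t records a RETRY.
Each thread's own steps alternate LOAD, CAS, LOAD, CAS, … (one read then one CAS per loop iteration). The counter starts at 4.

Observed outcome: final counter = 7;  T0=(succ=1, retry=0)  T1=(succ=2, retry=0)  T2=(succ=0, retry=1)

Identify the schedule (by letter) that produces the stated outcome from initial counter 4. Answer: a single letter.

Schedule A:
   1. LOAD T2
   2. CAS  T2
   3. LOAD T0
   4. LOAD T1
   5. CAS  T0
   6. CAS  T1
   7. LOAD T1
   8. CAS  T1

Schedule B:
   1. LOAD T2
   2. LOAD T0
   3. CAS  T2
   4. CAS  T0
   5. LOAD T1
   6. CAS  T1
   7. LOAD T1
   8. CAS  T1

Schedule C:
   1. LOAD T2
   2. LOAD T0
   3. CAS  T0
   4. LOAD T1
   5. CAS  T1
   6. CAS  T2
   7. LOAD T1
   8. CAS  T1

C

Simulating candidate C:
1. LOAD T2 → mem=4 r[T2]=4 [LOAD]
2. LOAD T0 → mem=4 r[T0]=4 [LOAD]
3. CAS T0 → mem=5 r[T0]=4 [OK]
4. LOAD T1 → mem=5 r[T1]=5 [LOAD]
5. CAS T1 → mem=6 r[T1]=5 [OK]
6. CAS T2 → mem=6 r[T2]=4 [RETRY]
7. LOAD T1 → mem=6 r[T1]=6 [LOAD]
8. CAS T1 → mem=7 r[T1]=6 [OK]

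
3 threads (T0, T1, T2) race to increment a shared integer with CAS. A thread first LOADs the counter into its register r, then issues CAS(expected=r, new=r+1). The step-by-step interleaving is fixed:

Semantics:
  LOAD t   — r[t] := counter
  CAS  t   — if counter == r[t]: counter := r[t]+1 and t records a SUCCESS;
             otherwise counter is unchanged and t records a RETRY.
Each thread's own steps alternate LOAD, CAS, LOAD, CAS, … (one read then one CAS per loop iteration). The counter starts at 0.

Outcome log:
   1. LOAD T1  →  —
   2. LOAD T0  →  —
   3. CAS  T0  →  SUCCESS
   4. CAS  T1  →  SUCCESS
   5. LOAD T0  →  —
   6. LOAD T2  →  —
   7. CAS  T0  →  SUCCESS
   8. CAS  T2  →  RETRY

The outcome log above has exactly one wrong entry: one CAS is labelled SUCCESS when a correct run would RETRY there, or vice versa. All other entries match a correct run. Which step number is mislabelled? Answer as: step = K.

step = 4

Re-executing:
   1) LOAD T1:  M=0  r_T1=0
   2) LOAD T0:  M=0  r_T0=0
   3) CAS  T0:  M=1  r_T0=0 ✓
   4) CAS  T1:  M=1  r_T1=0 ✗
   5) LOAD T0:  M=1  r_T0=1
   6) LOAD T2:  M=1  r_T2=1
   7) CAS  T0:  M=2  r_T0=1 ✓
   8) CAS  T2:  M=2  r_T2=1 ✗
Flip is step 4.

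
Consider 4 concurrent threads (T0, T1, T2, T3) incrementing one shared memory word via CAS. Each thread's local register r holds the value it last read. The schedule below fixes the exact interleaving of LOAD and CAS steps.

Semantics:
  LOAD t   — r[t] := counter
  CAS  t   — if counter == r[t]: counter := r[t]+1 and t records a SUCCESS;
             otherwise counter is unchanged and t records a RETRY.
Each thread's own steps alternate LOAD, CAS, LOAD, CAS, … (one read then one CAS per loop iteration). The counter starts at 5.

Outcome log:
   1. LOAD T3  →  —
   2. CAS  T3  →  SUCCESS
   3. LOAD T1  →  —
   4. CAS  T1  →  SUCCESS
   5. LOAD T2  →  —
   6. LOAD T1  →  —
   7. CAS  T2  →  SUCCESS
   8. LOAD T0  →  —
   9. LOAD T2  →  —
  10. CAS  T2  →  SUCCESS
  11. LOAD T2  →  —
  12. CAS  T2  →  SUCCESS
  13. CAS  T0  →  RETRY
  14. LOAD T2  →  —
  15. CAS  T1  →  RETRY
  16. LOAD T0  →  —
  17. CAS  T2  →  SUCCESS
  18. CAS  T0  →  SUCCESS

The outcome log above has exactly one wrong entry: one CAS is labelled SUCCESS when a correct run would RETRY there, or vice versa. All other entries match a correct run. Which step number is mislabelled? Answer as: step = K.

step = 18

Reference trace:
1. LOAD T3 → mem=5 r[T3]=5 [LOAD]
2. CAS T3 → mem=6 r[T3]=5 [OK]
3. LOAD T1 → mem=6 r[T1]=6 [LOAD]
4. CAS T1 → mem=7 r[T1]=6 [OK]
5. LOAD T2 → mem=7 r[T2]=7 [LOAD]
6. LOAD T1 → mem=7 r[T1]=7 [LOAD]
7. CAS T2 → mem=8 r[T2]=7 [OK]
8. LOAD T0 → mem=8 r[T0]=8 [LOAD]
9. LOAD T2 → mem=8 r[T2]=8 [LOAD]
10. CAS T2 → mem=9 r[T2]=8 [OK]
11. LOAD T2 → mem=9 r[T2]=9 [LOAD]
12. CAS T2 → mem=10 r[T2]=9 [OK]
13. CAS T0 → mem=10 r[T0]=8 [RETRY]
14. LOAD T2 → mem=10 r[T2]=10 [LOAD]
15. CAS T1 → mem=10 r[T1]=7 [RETRY]
16. LOAD T0 → mem=10 r[T0]=10 [LOAD]
17. CAS T2 → mem=11 r[T2]=10 [OK]
18. CAS T0 → mem=11 r[T0]=10 [RETRY]
Flip is step 18.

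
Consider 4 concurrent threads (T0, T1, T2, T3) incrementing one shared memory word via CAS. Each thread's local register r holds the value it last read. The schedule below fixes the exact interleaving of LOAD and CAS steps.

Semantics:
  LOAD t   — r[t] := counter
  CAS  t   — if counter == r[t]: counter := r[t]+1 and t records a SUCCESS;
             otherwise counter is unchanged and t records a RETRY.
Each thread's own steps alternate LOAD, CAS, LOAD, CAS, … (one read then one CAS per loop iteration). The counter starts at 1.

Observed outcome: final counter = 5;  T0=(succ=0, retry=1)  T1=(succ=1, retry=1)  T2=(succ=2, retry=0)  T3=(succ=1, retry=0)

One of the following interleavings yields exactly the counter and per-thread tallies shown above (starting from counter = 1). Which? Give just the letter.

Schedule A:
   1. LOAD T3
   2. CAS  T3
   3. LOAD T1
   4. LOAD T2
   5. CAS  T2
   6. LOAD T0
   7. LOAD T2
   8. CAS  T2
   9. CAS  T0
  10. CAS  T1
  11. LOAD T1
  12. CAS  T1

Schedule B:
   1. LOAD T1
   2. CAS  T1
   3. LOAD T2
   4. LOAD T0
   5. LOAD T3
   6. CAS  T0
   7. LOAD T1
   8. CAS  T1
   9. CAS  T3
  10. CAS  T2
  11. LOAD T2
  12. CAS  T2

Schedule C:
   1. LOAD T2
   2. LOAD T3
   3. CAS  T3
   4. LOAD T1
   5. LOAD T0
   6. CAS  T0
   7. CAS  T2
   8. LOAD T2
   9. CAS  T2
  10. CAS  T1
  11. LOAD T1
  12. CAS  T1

Tracing schedule A:
[1] T3.load  rd  (counter 1, T3.r 1)
[2] T3.cas  hit  (counter 2, T3.r 1)
[3] T1.load  rd  (counter 2, T1.r 2)
[4] T2.load  rd  (counter 2, T2.r 2)
[5] T2.cas  hit  (counter 3, T2.r 2)
[6] T0.load  rd  (counter 3, T0.r 3)
[7] T2.load  rd  (counter 3, T2.r 3)
[8] T2.cas  hit  (counter 4, T2.r 3)
[9] T0.cas  miss  (counter 4, T0.r 3)
[10] T1.cas  miss  (counter 4, T1.r 2)
[11] T1.load  rd  (counter 4, T1.r 4)
[12] T1.cas  hit  (counter 5, T1.r 4)

A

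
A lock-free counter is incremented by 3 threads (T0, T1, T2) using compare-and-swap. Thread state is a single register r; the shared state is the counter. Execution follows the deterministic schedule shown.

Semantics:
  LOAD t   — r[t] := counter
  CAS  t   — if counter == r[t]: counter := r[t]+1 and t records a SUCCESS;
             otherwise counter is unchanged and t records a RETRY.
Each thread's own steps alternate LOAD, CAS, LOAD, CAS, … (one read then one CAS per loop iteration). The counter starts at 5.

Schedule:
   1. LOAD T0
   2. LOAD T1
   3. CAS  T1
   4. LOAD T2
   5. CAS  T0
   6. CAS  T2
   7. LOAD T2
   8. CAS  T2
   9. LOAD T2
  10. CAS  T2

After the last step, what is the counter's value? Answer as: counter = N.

1. LOAD T0 → mem=5 r[T0]=5 [LOAD]
2. LOAD T1 → mem=5 r[T1]=5 [LOAD]
3. CAS T1 → mem=6 r[T1]=5 [OK]
4. LOAD T2 → mem=6 r[T2]=6 [LOAD]
5. CAS T0 → mem=6 r[T0]=5 [RETRY]
6. CAS T2 → mem=7 r[T2]=6 [OK]
7. LOAD T2 → mem=7 r[T2]=7 [LOAD]
8. CAS T2 → mem=8 r[T2]=7 [OK]
9. LOAD T2 → mem=8 r[T2]=8 [LOAD]
10. CAS T2 → mem=9 r[T2]=8 [OK]

counter = 9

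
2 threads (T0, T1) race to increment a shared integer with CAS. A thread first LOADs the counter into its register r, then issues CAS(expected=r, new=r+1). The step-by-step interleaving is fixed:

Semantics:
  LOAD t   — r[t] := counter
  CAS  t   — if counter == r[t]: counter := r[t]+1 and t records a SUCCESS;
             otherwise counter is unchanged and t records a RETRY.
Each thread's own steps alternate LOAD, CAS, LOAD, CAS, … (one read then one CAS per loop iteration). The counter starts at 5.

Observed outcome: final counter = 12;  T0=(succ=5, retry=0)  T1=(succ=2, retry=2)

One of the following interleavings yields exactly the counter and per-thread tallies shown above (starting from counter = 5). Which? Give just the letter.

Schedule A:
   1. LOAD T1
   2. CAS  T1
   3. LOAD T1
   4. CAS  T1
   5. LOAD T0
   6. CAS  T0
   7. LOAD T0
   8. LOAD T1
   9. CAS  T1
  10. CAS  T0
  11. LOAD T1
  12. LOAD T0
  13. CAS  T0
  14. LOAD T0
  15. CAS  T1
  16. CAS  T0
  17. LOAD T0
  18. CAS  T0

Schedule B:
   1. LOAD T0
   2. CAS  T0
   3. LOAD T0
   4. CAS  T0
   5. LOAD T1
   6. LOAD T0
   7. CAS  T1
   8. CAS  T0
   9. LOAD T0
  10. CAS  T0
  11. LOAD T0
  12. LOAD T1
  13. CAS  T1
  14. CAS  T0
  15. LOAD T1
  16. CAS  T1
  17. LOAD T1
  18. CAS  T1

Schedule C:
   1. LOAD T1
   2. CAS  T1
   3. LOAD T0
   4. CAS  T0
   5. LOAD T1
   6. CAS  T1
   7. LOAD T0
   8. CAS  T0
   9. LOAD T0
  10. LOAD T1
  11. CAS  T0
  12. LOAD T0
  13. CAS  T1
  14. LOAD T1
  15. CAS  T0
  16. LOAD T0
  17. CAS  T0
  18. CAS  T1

Run C:
#1 T1 reads 5
#2 T1 CAS(5→6) writes; counter now 6
#3 T0 reads 6
#4 T0 CAS(6→7) writes; counter now 7
#5 T1 reads 7
#6 T1 CAS(7→8) writes; counter now 8
#7 T0 reads 8
#8 T0 CAS(8→9) writes; counter now 9
#9 T0 reads 9
#10 T1 reads 9
#11 T0 CAS(9→10) writes; counter now 10
#12 T0 reads 10
#13 T1 CAS(9→10) fails; counter now 10
#14 T1 reads 10
#15 T0 CAS(10→11) writes; counter now 11
#16 T0 reads 11
#17 T0 CAS(11→12) writes; counter now 12
#18 T1 CAS(10→11) fails; counter now 12

C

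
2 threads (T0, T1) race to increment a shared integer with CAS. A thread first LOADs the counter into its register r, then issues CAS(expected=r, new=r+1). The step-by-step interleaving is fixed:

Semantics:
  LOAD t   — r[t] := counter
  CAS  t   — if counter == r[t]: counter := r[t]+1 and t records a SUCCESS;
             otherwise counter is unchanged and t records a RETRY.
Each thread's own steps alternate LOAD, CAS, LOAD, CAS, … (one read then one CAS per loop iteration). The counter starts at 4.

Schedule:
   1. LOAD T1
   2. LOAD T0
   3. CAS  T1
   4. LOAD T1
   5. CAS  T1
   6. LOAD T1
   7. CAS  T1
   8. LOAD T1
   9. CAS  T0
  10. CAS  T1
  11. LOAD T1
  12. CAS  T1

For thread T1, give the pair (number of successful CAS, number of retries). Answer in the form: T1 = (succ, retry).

T1 = (5, 0)

#1 T1 reads 4
#2 T0 reads 4
#3 T1 CAS(4→5) writes; counter now 5
#4 T1 reads 5
#5 T1 CAS(5→6) writes; counter now 6
#6 T1 reads 6
#7 T1 CAS(6→7) writes; counter now 7
#8 T1 reads 7
#9 T0 CAS(4→5) fails; counter now 7
#10 T1 CAS(7→8) writes; counter now 8
#11 T1 reads 8
#12 T1 CAS(8→9) writes; counter now 9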